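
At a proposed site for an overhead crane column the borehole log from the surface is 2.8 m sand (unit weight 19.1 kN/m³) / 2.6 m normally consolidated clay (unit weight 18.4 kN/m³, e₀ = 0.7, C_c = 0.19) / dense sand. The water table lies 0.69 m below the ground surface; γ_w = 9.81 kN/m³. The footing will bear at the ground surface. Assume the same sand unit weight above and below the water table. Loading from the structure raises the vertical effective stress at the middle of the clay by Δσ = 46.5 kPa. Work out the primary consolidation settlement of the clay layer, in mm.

S_c ≈ 91.1 mm

Mid-depth of clay below the ground surface: z = 2.8 + 2.6/2 = 4.1 m.
Total vertical stress at mid-clay: σ_v = 19.1×2.8 + 18.4×1.3 = 77.4 kPa.
Pore pressure: u = 9.81×(4.1 − 0.69) = 33.452 kPa.
Initial effective stress: σ'_0 = σ_v − u = 77.4 − 33.452 = 43.948 kPa.
Final effective stress: σ'_f = σ'_0 + Δσ = 43.948 + 46.5 = 90.448 kPa.
Normally consolidated clay, so the full stress increment lies on the virgin compression line:
S_c = C_c·H/(1+e₀)·log₁₀(σ'_f/σ'_0) = 0.19×2.6/(1+0.7)×log₁₀(90.448/43.948)
    = 0.29059 × 0.31346 = 0.09109 m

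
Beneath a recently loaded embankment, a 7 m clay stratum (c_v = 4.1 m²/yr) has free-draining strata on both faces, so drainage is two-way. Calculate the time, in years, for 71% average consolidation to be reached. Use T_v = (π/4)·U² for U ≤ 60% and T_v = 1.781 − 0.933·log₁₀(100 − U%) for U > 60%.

t ≈ 1.24 years

Drainage path length: H_d = H/2 = 3.5 m (double drainage).
U > 60%: T_v = 1.781 − 0.933·log₁₀(100 − 71) = 0.41658.
t = T_v·H_d²/c_v = 0.41658×3.5²/4.1 = 1.245 years.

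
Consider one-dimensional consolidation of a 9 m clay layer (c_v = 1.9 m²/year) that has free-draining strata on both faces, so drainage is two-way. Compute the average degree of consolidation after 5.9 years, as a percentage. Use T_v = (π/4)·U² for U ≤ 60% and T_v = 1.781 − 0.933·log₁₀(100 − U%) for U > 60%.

U ≈ 79.3 %

Drainage path length: H_d = H/2 = 4.5 m (double drainage).
T_v = c_v·t/H_d² = 1.9×5.9/4.5² = 0.55358.
T_v = 0.55358 corresponds to the U > 60% branch:
U = 1 − 10^((1.781 − T_v)/0.933)/100 = 0.7932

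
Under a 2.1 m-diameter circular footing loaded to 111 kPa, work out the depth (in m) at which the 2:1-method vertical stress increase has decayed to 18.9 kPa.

z ≈ 2.99 m

2:1 spreading — at depth z the loaded area has grown by z in each plan dimension:
qD²/(D+z)² = Δσ_z ⇒ z = D(√(q/Δσ_z) − 1) = 2.1×(√(111/18.9) − 1) = 2.989 m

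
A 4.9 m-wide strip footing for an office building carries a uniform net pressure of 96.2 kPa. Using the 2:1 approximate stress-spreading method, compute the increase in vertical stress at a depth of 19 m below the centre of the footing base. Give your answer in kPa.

Δσ_z ≈ 19.7 kPa

By the 2:1 method the load spreads at 1 horizontal : 2 vertical, so at depth z the loaded area has grown by z in each plan dimension:
Δσ = qB/(B+z) = 96.2×4.9/(4.9+19) = 19.723 kPa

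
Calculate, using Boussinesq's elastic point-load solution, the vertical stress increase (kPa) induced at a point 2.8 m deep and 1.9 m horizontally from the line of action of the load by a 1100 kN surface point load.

Δσ_z ≈ 26 kPa

Boussinesq vertical stress below a point load on an elastic half-space:
Δσ_z = 3P/(2πz²) · [1 + (r/z)²]^(−5/2)
r/z = 1.9/2.8 = 0.67857; [1+(r/z)²]^(−5/2) = 0.38795.
Δσ_z = 3×1100/(2π×2.8²) × 0.38795 = 66.991 × 0.38795 = 25.99 kPa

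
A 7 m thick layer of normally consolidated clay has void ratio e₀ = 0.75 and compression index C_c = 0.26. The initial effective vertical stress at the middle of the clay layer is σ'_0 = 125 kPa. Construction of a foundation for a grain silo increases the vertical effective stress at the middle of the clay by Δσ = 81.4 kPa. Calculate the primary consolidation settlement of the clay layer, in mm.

Final effective stress: σ'_f = σ'_0 + Δσ = 125 + 81.4 = 206.4 kPa.
Normally consolidated clay, so the full stress increment lies on the virgin compression line:
S_c = C_c·H/(1+e₀)·log₁₀(σ'_f/σ'_0) = 0.26×7/(1+0.75)×log₁₀(206.4/125)
    = 1.04 × 0.2178 = 0.2265 m

S_c ≈ 227 mm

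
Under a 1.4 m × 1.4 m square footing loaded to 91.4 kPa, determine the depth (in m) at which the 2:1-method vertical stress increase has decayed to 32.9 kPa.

2:1 spreading — at depth z the loaded area has grown by z in each plan dimension:
qB²/(B+z)² = Δσ_z ⇒ z = B(√(q/Δσ_z) − 1) = 1.4×(√(91.4/32.9) − 1) = 0.9335 m

z ≈ 0.933 m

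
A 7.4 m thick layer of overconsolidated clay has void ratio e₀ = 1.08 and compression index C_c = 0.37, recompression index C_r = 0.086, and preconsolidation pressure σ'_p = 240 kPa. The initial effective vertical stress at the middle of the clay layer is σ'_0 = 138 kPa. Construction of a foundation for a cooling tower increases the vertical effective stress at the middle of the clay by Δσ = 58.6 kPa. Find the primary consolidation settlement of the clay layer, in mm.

S_c ≈ 47 mm

Final effective stress: σ'_f = 138 + 58.6 = 196.6 kPa.
σ'_f = 196.6 ≤ σ'_p = 240 kPa, so the clay remains overconsolidated and only the recompression index applies:
S_c = C_r·H/(1+e₀)·log₁₀(σ'_f/σ'_0) = 0.086×7.4/2.08×log₁₀(196.6/138)
    = 0.30596 × 0.1537 = 0.04703 m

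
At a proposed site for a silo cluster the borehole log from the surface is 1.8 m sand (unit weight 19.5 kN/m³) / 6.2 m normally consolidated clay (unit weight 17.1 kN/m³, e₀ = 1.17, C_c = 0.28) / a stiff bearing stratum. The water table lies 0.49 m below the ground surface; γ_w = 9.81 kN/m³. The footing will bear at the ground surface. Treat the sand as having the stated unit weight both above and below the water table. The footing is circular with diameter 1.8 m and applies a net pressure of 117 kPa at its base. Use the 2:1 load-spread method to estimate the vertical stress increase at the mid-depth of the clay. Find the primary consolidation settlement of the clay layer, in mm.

S_c ≈ 59.9 mm

Mid-depth of clay below the ground surface: z = 1.8 + 6.2/2 = 4.9 m.
Total vertical stress at mid-clay: σ_v = 19.5×1.8 + 17.1×3.1 = 88.11 kPa.
Pore pressure: u = 9.81×(4.9 − 0.49) = 43.262 kPa.
Initial effective stress: σ'_0 = σ_v − u = 88.11 − 43.262 = 44.848 kPa.
Stress increase at mid-clay by the 2:1 spreading method:
Δσ ≈ qD²/(D+z)² = 117×1.8²/(1.8+4.9)² = 8.4446 kPa
Final effective stress: σ'_f = σ'_0 + Δσ = 44.848 + 8.4446 = 53.293 kPa.
Normally consolidated clay, so the full stress increment lies on the virgin compression line:
S_c = C_c·H/(1+e₀)·log₁₀(σ'_f/σ'_0) = 0.28×6.2/(1+1.17)×log₁₀(53.293/44.848)
    = 0.8 × 0.074927 = 0.05994 m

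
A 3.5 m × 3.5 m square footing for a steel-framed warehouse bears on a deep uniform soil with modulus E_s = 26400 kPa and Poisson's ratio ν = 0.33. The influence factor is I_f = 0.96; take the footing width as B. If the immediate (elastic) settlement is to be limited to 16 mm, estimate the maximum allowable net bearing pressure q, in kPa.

S_e = q·B·(1−ν²)/E_s · I_f  ⇒  q = S_e·E_s / (B·(1−ν²)·I_f).
q = 0.016 × 26400 / (3.5 × 0.8911 × 0.96) = 141.1 kPa

q ≈ 141 kPa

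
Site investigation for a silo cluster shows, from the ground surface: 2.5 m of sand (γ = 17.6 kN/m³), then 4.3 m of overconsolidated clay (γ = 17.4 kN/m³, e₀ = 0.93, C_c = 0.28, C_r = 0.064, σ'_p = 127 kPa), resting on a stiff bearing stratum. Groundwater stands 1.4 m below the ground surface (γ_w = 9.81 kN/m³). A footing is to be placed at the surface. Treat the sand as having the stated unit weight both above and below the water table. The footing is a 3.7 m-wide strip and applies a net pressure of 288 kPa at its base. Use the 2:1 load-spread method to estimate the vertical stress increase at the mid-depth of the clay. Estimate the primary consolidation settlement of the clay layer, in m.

S_c ≈ 0.148 m

Mid-depth of clay below the ground surface: z = 2.5 + 4.3/2 = 4.65 m.
Total vertical stress at mid-clay: σ_v = 17.6×2.5 + 17.4×2.15 = 81.41 kPa.
Pore pressure: u = 9.81×(4.65 − 1.4) = 31.883 kPa.
Initial effective stress: σ'_0 = σ_v − u = 81.41 − 31.883 = 49.527 kPa.
Stress increase at mid-clay by the 2:1 spreading method:
Δσ = qB/(B+z) = 288×3.7/(3.7+4.65) = 127.62 kPa
Final effective stress: σ'_f = 49.527 + 127.62 = 177.15 kPa.
σ'_f = 177.15 > σ'_p = 127 kPa, so the stress path crosses the preconsolidation pressure — recompression up to σ'_p, then virgin compression beyond:
S_c = H/(1+e₀)·[C_r·log₁₀(σ'_p/σ'_0) + C_c·log₁₀(σ'_f/σ'_p)]
    = 4.3/1.93 × [0.064×log₁₀(127/49.527) + 0.28×log₁₀(177.15/127)]
    = 2.228 × [0.026174 + 0.04047] = 0.1485 m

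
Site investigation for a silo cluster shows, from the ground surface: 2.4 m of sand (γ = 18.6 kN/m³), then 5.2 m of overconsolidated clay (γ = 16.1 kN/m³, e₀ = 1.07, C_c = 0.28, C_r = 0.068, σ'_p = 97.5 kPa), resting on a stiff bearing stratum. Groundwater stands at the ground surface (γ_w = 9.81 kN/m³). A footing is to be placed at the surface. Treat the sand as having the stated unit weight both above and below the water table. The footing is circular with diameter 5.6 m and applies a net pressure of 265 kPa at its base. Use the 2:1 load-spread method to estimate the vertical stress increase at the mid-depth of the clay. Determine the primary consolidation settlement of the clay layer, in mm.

Mid-depth of clay below the ground surface: z = 2.4 + 5.2/2 = 5 m.
Total vertical stress at mid-clay: σ_v = 18.6×2.4 + 16.1×2.6 = 86.5 kPa.
Pore pressure: u = 9.81×(5 − 0) = 49.05 kPa.
Initial effective stress: σ'_0 = σ_v − u = 86.5 − 49.05 = 37.45 kPa.
Stress increase at mid-clay by the 2:1 spreading method:
Δσ ≈ qD²/(D+z)² = 265×5.6²/(5.6+5)² = 73.962 kPa
Final effective stress: σ'_f = 37.45 + 73.962 = 111.41 kPa.
σ'_f = 111.41 > σ'_p = 97.5 kPa, so the stress path crosses the preconsolidation pressure — recompression up to σ'_p, then virgin compression beyond:
S_c = H/(1+e₀)·[C_r·log₁₀(σ'_p/σ'_0) + C_c·log₁₀(σ'_f/σ'_p)]
    = 5.2/2.07 × [0.068×log₁₀(97.5/37.45) + 0.28×log₁₀(111.41/97.5)]
    = 2.5121 × [0.028258 + 0.016217] = 0.1117 m

S_c ≈ 112 mm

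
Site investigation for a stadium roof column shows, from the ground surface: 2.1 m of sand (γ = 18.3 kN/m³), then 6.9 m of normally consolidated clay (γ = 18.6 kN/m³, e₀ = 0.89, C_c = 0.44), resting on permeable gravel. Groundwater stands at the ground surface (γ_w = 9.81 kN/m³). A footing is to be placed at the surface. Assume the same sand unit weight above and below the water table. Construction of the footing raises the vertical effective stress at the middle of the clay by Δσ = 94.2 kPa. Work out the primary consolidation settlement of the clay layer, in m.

Mid-depth of clay below the ground surface: z = 2.1 + 6.9/2 = 5.55 m.
Total vertical stress at mid-clay: σ_v = 18.3×2.1 + 18.6×3.45 = 102.6 kPa.
Pore pressure: u = 9.81×(5.55 − 0) = 54.446 kPa.
Initial effective stress: σ'_0 = σ_v − u = 102.6 − 54.446 = 48.154 kPa.
Final effective stress: σ'_f = σ'_0 + Δσ = 48.154 + 94.2 = 142.35 kPa.
Normally consolidated clay, so the full stress increment lies on the virgin compression line:
S_c = C_c·H/(1+e₀)·log₁₀(σ'_f/σ'_0) = 0.44×6.9/(1+0.89)×log₁₀(142.35/48.154)
    = 1.6063 × 0.47073 = 0.7561 m

S_c ≈ 0.756 m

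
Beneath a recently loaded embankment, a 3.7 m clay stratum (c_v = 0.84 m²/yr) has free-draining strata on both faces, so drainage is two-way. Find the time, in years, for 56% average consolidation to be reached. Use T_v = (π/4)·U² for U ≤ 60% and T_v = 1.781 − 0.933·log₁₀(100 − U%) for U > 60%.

Drainage path length: H_d = H/2 = 1.85 m (double drainage).
U ≤ 60%: T_v = (π/4)·U² = (π/4)×0.56² = 0.2463.
t = T_v·H_d²/c_v = 0.2463×1.85²/0.84 = 1.004 years.

t ≈ 1 years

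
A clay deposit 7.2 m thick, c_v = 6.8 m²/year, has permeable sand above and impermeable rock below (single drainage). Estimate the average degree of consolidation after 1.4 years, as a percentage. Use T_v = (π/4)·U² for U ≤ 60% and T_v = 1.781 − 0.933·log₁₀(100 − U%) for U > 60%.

Drainage path length: H_d = H = 7.2 m (single drainage).
T_v = c_v·t/H_d² = 6.8×1.4/7.2² = 0.18364.
T_v = 0.18364 corresponds to the U ≤ 60% branch:
U = √(4T_v/π) = 0.4835

U ≈ 48.4 %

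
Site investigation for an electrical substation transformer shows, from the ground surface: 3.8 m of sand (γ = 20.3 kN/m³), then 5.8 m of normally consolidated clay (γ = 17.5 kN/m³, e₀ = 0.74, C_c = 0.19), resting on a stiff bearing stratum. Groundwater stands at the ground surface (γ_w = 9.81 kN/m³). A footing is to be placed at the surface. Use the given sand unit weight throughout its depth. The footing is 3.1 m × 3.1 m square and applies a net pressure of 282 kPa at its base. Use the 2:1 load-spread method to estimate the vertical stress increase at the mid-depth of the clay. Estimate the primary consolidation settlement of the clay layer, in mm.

S_c ≈ 103 mm

Mid-depth of clay below the ground surface: z = 3.8 + 5.8/2 = 6.7 m.
Total vertical stress at mid-clay: σ_v = 20.3×3.8 + 17.5×2.9 = 127.89 kPa.
Pore pressure: u = 9.81×(6.7 − 0) = 65.727 kPa.
Initial effective stress: σ'_0 = σ_v − u = 127.89 − 65.727 = 62.163 kPa.
Stress increase at mid-clay by the 2:1 spreading method:
Δσ = qBL/((B+z)(L+z)) = 282×3.1×3.1/((3.1+6.7)(3.1+6.7)) = 28.218 kPa
Final effective stress: σ'_f = σ'_0 + Δσ = 62.163 + 28.218 = 90.381 kPa.
Normally consolidated clay, so the full stress increment lies on the virgin compression line:
S_c = C_c·H/(1+e₀)·log₁₀(σ'_f/σ'_0) = 0.19×5.8/(1+0.74)×log₁₀(90.381/62.163)
    = 0.63333 × 0.16255 = 0.1029 m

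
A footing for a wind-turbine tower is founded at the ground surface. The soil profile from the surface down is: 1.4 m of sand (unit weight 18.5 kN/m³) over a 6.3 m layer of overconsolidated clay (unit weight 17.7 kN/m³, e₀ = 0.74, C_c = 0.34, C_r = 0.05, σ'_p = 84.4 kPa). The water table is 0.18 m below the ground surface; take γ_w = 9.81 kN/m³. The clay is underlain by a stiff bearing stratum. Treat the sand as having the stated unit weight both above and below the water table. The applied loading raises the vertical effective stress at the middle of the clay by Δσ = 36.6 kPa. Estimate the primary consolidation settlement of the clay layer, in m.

S_c ≈ 0.0523 m

Mid-depth of clay below the ground surface: z = 1.4 + 6.3/2 = 4.55 m.
Total vertical stress at mid-clay: σ_v = 18.5×1.4 + 17.7×3.15 = 81.655 kPa.
Pore pressure: u = 9.81×(4.55 − 0.18) = 42.87 kPa.
Initial effective stress: σ'_0 = σ_v − u = 81.655 − 42.87 = 38.785 kPa.
Final effective stress: σ'_f = 38.785 + 36.6 = 75.385 kPa.
σ'_f = 75.385 ≤ σ'_p = 84.4 kPa, so the clay remains overconsolidated and only the recompression index applies:
S_c = C_r·H/(1+e₀)·log₁₀(σ'_f/σ'_0) = 0.05×6.3/1.74×log₁₀(75.385/38.785)
    = 0.18104 × 0.28862 = 0.05225 m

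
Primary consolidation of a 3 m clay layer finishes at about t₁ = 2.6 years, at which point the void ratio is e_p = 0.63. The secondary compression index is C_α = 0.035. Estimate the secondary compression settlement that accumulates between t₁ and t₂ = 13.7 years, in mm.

S_s ≈ 46.5 mm

Secondary compression: S_s = C_α·H/(1+e_p)·log₁₀(t₂/t₁)
S_s = 0.035×3/(1+0.63)×log₁₀(13.7/2.6)
    = 0.06442 × 0.7217 = 0.04649 m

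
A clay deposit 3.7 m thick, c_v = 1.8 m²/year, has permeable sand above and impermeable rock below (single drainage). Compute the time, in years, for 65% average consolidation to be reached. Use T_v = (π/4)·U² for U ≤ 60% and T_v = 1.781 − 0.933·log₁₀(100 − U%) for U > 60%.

t ≈ 2.59 years

Drainage path length: H_d = H = 3.7 m (single drainage).
U > 60%: T_v = 1.781 − 0.933·log₁₀(100 − 65) = 0.34038.
t = T_v·H_d²/c_v = 0.34038×3.7²/1.8 = 2.589 years.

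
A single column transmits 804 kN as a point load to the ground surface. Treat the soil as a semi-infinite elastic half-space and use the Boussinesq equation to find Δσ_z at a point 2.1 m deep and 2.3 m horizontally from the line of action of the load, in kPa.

Boussinesq vertical stress below a point load on an elastic half-space:
Δσ_z = 3P/(2πz²) · [1 + (r/z)²]^(−5/2)
r/z = 2.3/2.1 = 1.0952; [1+(r/z)²]^(−5/2) = 0.13937.
Δσ_z = 3×804/(2π×2.1²) × 0.13937 = 87.048 × 0.13937 = 12.13 kPa

Δσ_z ≈ 12.1 kPa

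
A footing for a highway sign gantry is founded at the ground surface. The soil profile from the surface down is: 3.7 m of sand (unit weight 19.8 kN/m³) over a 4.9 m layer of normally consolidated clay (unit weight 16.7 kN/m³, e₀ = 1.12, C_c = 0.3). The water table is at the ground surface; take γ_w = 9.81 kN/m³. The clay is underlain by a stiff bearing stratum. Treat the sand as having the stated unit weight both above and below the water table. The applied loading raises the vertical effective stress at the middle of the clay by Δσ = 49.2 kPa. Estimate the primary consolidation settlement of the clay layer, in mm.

Mid-depth of clay below the ground surface: z = 3.7 + 4.9/2 = 6.15 m.
Total vertical stress at mid-clay: σ_v = 19.8×3.7 + 16.7×2.45 = 114.18 kPa.
Pore pressure: u = 9.81×(6.15 − 0) = 60.332 kPa.
Initial effective stress: σ'_0 = σ_v − u = 114.18 − 60.332 = 53.848 kPa.
Final effective stress: σ'_f = σ'_0 + Δσ = 53.848 + 49.2 = 103.05 kPa.
Normally consolidated clay, so the full stress increment lies on the virgin compression line:
S_c = C_c·H/(1+e₀)·log₁₀(σ'_f/σ'_0) = 0.3×4.9/(1+1.12)×log₁₀(103.05/53.848)
    = 0.6934 × 0.28188 = 0.1955 m

S_c ≈ 195 mm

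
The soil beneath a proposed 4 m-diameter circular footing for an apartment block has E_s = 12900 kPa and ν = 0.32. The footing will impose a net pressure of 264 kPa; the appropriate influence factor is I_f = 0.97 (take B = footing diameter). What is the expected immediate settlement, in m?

Immediate (elastic) settlement: S_e = q·B·(1−ν²)/E_s · I_f.
S_e = 264 × 4 × (1 − 0.32²) / 12900 × 0.97
    = 264 × 4 × 0.8976 / 12900 × 0.97
    = 0.07127 m

S_e ≈ 0.0713 m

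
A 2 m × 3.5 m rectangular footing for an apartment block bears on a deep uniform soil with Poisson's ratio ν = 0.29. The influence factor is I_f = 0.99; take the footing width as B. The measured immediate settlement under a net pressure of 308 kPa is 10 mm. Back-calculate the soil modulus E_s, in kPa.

S_e = q·B·(1−ν²)/E_s · I_f  ⇒  E_s = q·B·(1−ν²)·I_f / S_e.
E_s = 308 × 2 × 0.9159 × 0.99 / 0.01 = 55860 kPa

E_s ≈ 55900 kPa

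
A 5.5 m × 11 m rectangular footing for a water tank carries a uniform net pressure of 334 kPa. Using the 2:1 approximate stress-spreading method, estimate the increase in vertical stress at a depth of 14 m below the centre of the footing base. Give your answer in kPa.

By the 2:1 method the load spreads at 1 horizontal : 2 vertical, so at depth z the loaded area has grown by z in each plan dimension:
Δσ = qBL/((B+z)(L+z)) = 334×5.5×11/((5.5+14)(11+14)) = 41.45 kPa

Δσ_z ≈ 41.5 kPa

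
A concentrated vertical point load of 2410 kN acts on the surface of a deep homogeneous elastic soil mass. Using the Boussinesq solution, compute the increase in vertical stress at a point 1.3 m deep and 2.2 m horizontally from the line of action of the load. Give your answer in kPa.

Δσ_z ≈ 23.2 kPa

Boussinesq vertical stress below a point load on an elastic half-space:
Δσ_z = 3P/(2πz²) · [1 + (r/z)²]^(−5/2)
r/z = 2.2/1.3 = 1.6923; [1+(r/z)²]^(−5/2) = 0.034075.
Δσ_z = 3×2410/(2π×1.3²) × 0.034075 = 680.88 × 0.034075 = 23.2 kPa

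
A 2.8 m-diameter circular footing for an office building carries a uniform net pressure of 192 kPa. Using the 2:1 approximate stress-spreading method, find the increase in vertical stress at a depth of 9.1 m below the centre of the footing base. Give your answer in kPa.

By the 2:1 method the load spreads at 1 horizontal : 2 vertical, so at depth z the loaded area has grown by z in each plan dimension:
Δσ ≈ qD²/(D+z)² = 192×2.8²/(2.8+9.1)² = 10.63 kPa

Δσ_z ≈ 10.6 kPa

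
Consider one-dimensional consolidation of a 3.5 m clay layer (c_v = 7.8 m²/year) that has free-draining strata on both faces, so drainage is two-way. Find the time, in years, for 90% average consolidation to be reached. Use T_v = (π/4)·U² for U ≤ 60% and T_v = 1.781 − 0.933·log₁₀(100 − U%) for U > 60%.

Drainage path length: H_d = H/2 = 1.75 m (double drainage).
U > 60%: T_v = 1.781 − 0.933·log₁₀(100 − 90) = 0.848.
t = T_v·H_d²/c_v = 0.848×1.75²/7.8 = 0.3329 years.

t ≈ 0.333 years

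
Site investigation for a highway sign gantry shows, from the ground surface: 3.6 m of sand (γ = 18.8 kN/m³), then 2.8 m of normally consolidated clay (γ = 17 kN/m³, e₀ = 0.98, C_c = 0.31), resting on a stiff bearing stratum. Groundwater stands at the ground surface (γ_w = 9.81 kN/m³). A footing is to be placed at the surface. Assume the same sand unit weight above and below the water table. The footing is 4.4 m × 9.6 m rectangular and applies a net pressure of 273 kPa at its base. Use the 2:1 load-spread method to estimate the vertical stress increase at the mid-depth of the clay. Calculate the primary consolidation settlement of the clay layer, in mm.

Mid-depth of clay below the ground surface: z = 3.6 + 2.8/2 = 5 m.
Total vertical stress at mid-clay: σ_v = 18.8×3.6 + 17×1.4 = 91.48 kPa.
Pore pressure: u = 9.81×(5 − 0) = 49.05 kPa.
Initial effective stress: σ'_0 = σ_v − u = 91.48 − 49.05 = 42.43 kPa.
Stress increase at mid-clay by the 2:1 spreading method:
Δσ = qBL/((B+z)(L+z)) = 273×4.4×9.6/((4.4+5)(9.6+5)) = 84.024 kPa
Final effective stress: σ'_f = σ'_0 + Δσ = 42.43 + 84.024 = 126.45 kPa.
Normally consolidated clay, so the full stress increment lies on the virgin compression line:
S_c = C_c·H/(1+e₀)·log₁₀(σ'_f/σ'_0) = 0.31×2.8/(1+0.98)×log₁₀(126.45/42.43)
    = 0.43838 × 0.47425 = 0.2079 m

S_c ≈ 208 mm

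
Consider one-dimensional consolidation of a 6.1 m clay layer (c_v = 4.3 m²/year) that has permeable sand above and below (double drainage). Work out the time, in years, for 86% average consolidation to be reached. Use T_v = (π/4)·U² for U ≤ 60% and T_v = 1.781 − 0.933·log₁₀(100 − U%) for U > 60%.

Drainage path length: H_d = H/2 = 3.05 m (double drainage).
U > 60%: T_v = 1.781 − 0.933·log₁₀(100 − 86) = 0.71166.
t = T_v·H_d²/c_v = 0.71166×3.05²/4.3 = 1.54 years.

t ≈ 1.54 years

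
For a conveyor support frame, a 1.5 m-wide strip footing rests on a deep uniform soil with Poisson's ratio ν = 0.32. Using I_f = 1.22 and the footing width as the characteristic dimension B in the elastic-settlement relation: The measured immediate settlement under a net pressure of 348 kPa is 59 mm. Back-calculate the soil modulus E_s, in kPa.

E_s ≈ 9690 kPa

S_e = q·B·(1−ν²)/E_s · I_f  ⇒  E_s = q·B·(1−ν²)·I_f / S_e.
E_s = 348 × 1.5 × 0.8976 × 1.22 / 0.059 = 9689 kPa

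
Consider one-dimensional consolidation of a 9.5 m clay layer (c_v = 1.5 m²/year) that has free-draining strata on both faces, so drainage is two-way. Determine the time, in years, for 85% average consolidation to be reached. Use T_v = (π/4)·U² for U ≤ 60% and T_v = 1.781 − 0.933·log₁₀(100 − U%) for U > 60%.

t ≈ 10.3 years

Drainage path length: H_d = H/2 = 4.75 m (double drainage).
U > 60%: T_v = 1.781 − 0.933·log₁₀(100 − 85) = 0.68371.
t = T_v·H_d²/c_v = 0.68371×4.75²/1.5 = 10.28 years.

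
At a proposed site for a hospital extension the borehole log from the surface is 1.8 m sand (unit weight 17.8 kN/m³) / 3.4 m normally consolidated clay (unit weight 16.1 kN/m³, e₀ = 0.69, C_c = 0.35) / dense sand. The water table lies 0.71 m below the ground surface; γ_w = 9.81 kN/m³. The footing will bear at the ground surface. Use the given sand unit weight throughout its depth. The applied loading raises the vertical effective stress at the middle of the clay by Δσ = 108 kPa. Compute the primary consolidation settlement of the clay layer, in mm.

Mid-depth of clay below the ground surface: z = 1.8 + 3.4/2 = 3.5 m.
Total vertical stress at mid-clay: σ_v = 17.8×1.8 + 16.1×1.7 = 59.41 kPa.
Pore pressure: u = 9.81×(3.5 − 0.71) = 27.37 kPa.
Initial effective stress: σ'_0 = σ_v − u = 59.41 − 27.37 = 32.04 kPa.
Final effective stress: σ'_f = σ'_0 + Δσ = 32.04 + 108 = 140.04 kPa.
Normally consolidated clay, so the full stress increment lies on the virgin compression line:
S_c = C_c·H/(1+e₀)·log₁₀(σ'_f/σ'_0) = 0.35×3.4/(1+0.69)×log₁₀(140.04/32.04)
    = 0.70414 × 0.64056 = 0.451 m

S_c ≈ 451 mm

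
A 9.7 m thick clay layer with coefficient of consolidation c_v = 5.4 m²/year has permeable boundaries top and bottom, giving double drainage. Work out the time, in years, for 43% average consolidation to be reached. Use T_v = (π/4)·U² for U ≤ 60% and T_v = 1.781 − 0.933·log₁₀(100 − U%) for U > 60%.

t ≈ 0.633 years

Drainage path length: H_d = H/2 = 4.85 m (double drainage).
U ≤ 60%: T_v = (π/4)·U² = (π/4)×0.43² = 0.14522.
t = T_v·H_d²/c_v = 0.14522×4.85²/5.4 = 0.6326 years.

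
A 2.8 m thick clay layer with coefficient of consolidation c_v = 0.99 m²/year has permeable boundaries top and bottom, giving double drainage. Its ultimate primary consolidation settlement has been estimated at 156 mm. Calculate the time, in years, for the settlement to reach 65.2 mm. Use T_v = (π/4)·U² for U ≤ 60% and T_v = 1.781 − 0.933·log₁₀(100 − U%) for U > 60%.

Drainage path length: H_d = H/2 = 1.4 m (double drainage).
U = S(t)/S_ult = 65.2/156 = 0.4179.
U ≤ 60%: T_v = (π/4)·U² = (π/4)×0.41795² = 0.13719.
t = T_v·H_d²/c_v = 0.13719×1.4²/0.99 = 0.2716 years.

t ≈ 0.272 years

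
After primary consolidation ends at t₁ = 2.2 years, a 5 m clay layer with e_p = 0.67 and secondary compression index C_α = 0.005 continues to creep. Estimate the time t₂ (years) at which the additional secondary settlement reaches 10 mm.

t₂ ≈ 10.2 years

S_s = C_α·H/(1+e_p)·log₁₀(t₂/t₁) ⇒ log₁₀(t₂/t₁) = S_s·(1+e_p)/(C_α·H).
log₁₀(t₂/t₁) = 0.01 × (1+0.67) / (0.005×5) = 0.668
t₂ = t₁ × 10^0.668 = 2.2 × 4.656 = 10.24 years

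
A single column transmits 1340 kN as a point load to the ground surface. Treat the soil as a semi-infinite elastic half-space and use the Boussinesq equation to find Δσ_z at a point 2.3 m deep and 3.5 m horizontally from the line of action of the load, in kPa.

Boussinesq vertical stress below a point load on an elastic half-space:
Δσ_z = 3P/(2πz²) · [1 + (r/z)²]^(−5/2)
r/z = 3.5/2.3 = 1.5217; [1+(r/z)²]^(−5/2) = 0.049953.
Δσ_z = 3×1340/(2π×2.3²) × 0.049953 = 120.95 × 0.049953 = 6.042 kPa

Δσ_z ≈ 6.04 kPa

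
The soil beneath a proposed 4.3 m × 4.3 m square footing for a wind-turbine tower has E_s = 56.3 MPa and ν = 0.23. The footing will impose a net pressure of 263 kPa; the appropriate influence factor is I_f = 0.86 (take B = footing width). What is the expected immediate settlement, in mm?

S_e ≈ 16.4 mm

Immediate (elastic) settlement: S_e = q·B·(1−ν²)/E_s · I_f.
E_s = 56.3 MPa = 56300 kPa.
S_e = 263 × 4.3 × (1 − 0.23²) / 56300 × 0.86
    = 263 × 4.3 × 0.9471 / 56300 × 0.86
    = 0.01636 m = 16.36 mm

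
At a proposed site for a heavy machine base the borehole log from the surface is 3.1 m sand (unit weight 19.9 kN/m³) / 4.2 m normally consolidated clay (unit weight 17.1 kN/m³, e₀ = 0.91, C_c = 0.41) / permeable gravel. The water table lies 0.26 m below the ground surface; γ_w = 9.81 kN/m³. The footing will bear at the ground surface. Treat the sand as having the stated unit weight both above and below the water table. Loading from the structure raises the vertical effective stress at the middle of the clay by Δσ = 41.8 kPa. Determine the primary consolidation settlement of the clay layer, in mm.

Mid-depth of clay below the ground surface: z = 3.1 + 4.2/2 = 5.2 m.
Total vertical stress at mid-clay: σ_v = 19.9×3.1 + 17.1×2.1 = 97.6 kPa.
Pore pressure: u = 9.81×(5.2 − 0.26) = 48.461 kPa.
Initial effective stress: σ'_0 = σ_v − u = 97.6 − 48.461 = 49.139 kPa.
Final effective stress: σ'_f = σ'_0 + Δσ = 49.139 + 41.8 = 90.939 kPa.
Normally consolidated clay, so the full stress increment lies on the virgin compression line:
S_c = C_c·H/(1+e₀)·log₁₀(σ'_f/σ'_0) = 0.41×4.2/(1+0.91)×log₁₀(90.939/49.139)
    = 0.90157 × 0.26732 = 0.241 m

S_c ≈ 241 mm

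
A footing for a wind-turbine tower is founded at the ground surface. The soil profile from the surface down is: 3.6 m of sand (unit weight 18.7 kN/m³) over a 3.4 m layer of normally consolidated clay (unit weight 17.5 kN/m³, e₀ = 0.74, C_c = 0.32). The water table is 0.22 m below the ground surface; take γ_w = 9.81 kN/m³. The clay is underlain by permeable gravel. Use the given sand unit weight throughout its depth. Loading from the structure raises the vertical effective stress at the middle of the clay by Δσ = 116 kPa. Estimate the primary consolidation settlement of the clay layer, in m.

S_c ≈ 0.337 m

Mid-depth of clay below the ground surface: z = 3.6 + 3.4/2 = 5.3 m.
Total vertical stress at mid-clay: σ_v = 18.7×3.6 + 17.5×1.7 = 97.07 kPa.
Pore pressure: u = 9.81×(5.3 − 0.22) = 49.835 kPa.
Initial effective stress: σ'_0 = σ_v − u = 97.07 − 49.835 = 47.235 kPa.
Final effective stress: σ'_f = σ'_0 + Δσ = 47.235 + 116 = 163.24 kPa.
Normally consolidated clay, so the full stress increment lies on the virgin compression line:
S_c = C_c·H/(1+e₀)·log₁₀(σ'_f/σ'_0) = 0.32×3.4/(1+0.74)×log₁₀(163.24/47.235)
    = 0.62529 × 0.53856 = 0.3368 m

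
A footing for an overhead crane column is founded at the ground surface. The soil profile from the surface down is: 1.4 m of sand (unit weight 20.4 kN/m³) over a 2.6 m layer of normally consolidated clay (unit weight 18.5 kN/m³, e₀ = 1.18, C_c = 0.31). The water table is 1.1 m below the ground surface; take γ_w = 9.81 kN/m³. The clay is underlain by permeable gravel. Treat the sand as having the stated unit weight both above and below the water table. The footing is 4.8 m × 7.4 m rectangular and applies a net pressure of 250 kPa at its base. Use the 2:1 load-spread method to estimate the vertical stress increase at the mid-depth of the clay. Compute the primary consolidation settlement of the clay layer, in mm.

Mid-depth of clay below the ground surface: z = 1.4 + 2.6/2 = 2.7 m.
Total vertical stress at mid-clay: σ_v = 20.4×1.4 + 18.5×1.3 = 52.61 kPa.
Pore pressure: u = 9.81×(2.7 − 1.1) = 15.696 kPa.
Initial effective stress: σ'_0 = σ_v − u = 52.61 − 15.696 = 36.914 kPa.
Stress increase at mid-clay by the 2:1 spreading method:
Δσ = qBL/((B+z)(L+z)) = 250×4.8×7.4/((4.8+2.7)(7.4+2.7)) = 117.23 kPa
Final effective stress: σ'_f = σ'_0 + Δσ = 36.914 + 117.23 = 154.14 kPa.
Normally consolidated clay, so the full stress increment lies on the virgin compression line:
S_c = C_c·H/(1+e₀)·log₁₀(σ'_f/σ'_0) = 0.31×2.6/(1+1.18)×log₁₀(154.14/36.914)
    = 0.36972 × 0.62072 = 0.2295 m

S_c ≈ 229 mm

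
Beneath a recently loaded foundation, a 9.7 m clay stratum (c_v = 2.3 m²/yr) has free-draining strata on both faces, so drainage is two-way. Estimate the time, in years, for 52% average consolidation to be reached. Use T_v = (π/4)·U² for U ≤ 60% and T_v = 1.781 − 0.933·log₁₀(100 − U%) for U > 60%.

Drainage path length: H_d = H/2 = 4.85 m (double drainage).
U ≤ 60%: T_v = (π/4)·U² = (π/4)×0.52² = 0.21237.
t = T_v·H_d²/c_v = 0.21237×4.85²/2.3 = 2.172 years.

t ≈ 2.17 years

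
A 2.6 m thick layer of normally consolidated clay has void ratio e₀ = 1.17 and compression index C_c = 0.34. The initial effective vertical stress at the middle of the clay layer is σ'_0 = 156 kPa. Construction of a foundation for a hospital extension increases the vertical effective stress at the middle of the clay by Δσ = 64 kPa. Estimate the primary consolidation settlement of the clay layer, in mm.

Final effective stress: σ'_f = σ'_0 + Δσ = 156 + 64 = 220 kPa.
Normally consolidated clay, so the full stress increment lies on the virgin compression line:
S_c = C_c·H/(1+e₀)·log₁₀(σ'_f/σ'_0) = 0.34×2.6/(1+1.17)×log₁₀(220/156)
    = 0.40737 × 0.1493 = 0.06082 m

S_c ≈ 60.8 mm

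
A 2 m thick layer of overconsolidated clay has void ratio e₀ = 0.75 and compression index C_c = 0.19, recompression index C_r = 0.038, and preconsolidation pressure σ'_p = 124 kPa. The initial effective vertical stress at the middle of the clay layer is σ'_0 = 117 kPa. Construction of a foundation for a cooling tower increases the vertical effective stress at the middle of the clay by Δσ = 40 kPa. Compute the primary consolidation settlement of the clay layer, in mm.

Final effective stress: σ'_f = 117 + 40 = 157 kPa.
σ'_f = 157 > σ'_p = 124 kPa, so the stress path crosses the preconsolidation pressure — recompression up to σ'_p, then virgin compression beyond:
S_c = H/(1+e₀)·[C_r·log₁₀(σ'_p/σ'_0) + C_c·log₁₀(σ'_f/σ'_p)]
    = 2/1.75 × [0.038×log₁₀(124/117) + 0.19×log₁₀(157/124)]
    = 1.1429 × [0.00095896 + 0.019471] = 0.02335 m

S_c ≈ 23.3 mm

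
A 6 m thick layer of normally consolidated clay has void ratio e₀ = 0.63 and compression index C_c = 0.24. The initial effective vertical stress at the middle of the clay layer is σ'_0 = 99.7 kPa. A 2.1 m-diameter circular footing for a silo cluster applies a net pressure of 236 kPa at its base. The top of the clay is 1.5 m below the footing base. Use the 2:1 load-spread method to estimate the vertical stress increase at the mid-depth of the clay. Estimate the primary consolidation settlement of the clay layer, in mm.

Mid-depth of clay below the footing base: z = 1.5 + 6/2 = 4.5 m.
Stress increase at mid-clay by the 2:1 spreading method:
Δσ ≈ qD²/(D+z)² = 236×2.1²/(2.1+4.5)² = 23.893 kPa
Final effective stress: σ'_f = σ'_0 + Δσ = 99.7 + 23.893 = 123.59 kPa.
Normally consolidated clay, so the full stress increment lies on the virgin compression line:
S_c = C_c·H/(1+e₀)·log₁₀(σ'_f/σ'_0) = 0.24×6/(1+0.63)×log₁₀(123.59/99.7)
    = 0.88344 × 0.093288 = 0.08241 m

S_c ≈ 82.4 mm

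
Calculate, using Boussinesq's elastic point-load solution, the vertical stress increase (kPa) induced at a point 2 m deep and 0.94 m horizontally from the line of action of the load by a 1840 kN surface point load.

Δσ_z ≈ 133 kPa

Boussinesq vertical stress below a point load on an elastic half-space:
Δσ_z = 3P/(2πz²) · [1 + (r/z)²]^(−5/2)
r/z = 0.94/2 = 0.47; [1+(r/z)²]^(−5/2) = 0.60716.
Δσ_z = 3×1840/(2π×2²) × 0.60716 = 219.63 × 0.60716 = 133.4 kPa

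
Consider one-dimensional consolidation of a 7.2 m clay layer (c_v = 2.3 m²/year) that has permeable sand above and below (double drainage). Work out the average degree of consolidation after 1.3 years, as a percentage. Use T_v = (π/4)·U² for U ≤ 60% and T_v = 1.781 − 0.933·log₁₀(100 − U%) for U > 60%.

U ≈ 54.2 %

Drainage path length: H_d = H/2 = 3.6 m (double drainage).
T_v = c_v·t/H_d² = 2.3×1.3/3.6² = 0.23071.
T_v = 0.23071 corresponds to the U ≤ 60% branch:
U = √(4T_v/π) = 0.542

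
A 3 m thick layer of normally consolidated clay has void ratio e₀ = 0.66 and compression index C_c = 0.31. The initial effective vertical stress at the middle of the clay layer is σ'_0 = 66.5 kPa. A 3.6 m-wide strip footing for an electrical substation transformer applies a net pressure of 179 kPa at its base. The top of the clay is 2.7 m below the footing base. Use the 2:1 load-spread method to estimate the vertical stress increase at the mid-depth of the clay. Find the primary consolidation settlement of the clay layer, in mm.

S_c ≈ 196 mm

Mid-depth of clay below the footing base: z = 2.7 + 3/2 = 4.2 m.
Stress increase at mid-clay by the 2:1 spreading method:
Δσ = qB/(B+z) = 179×3.6/(3.6+4.2) = 82.615 kPa
Final effective stress: σ'_f = σ'_0 + Δσ = 66.5 + 82.615 = 149.12 kPa.
Normally consolidated clay, so the full stress increment lies on the virgin compression line:
S_c = C_c·H/(1+e₀)·log₁₀(σ'_f/σ'_0) = 0.31×3/(1+0.66)×log₁₀(149.12/66.5)
    = 0.56024 × 0.35071 = 0.1965 m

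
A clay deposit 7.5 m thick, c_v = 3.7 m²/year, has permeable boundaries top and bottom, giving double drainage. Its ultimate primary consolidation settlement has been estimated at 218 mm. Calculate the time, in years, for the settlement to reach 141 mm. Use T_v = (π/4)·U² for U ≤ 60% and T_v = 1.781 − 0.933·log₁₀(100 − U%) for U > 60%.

t ≈ 1.28 years

Drainage path length: H_d = H/2 = 3.75 m (double drainage).
U = S(t)/S_ult = 141/218 = 0.6468.
U > 60%: T_v = 1.781 − 0.933·log₁₀(100 − 64.679) = 0.33668.
t = T_v·H_d²/c_v = 0.33668×3.75²/3.7 = 1.28 years.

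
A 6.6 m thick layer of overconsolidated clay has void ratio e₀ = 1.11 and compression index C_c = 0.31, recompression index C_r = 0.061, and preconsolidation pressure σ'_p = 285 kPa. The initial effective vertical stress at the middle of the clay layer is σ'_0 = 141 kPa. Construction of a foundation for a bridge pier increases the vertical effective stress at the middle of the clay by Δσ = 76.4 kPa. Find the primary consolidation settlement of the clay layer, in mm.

Final effective stress: σ'_f = 141 + 76.4 = 217.4 kPa.
σ'_f = 217.4 ≤ σ'_p = 285 kPa, so the clay remains overconsolidated and only the recompression index applies:
S_c = C_r·H/(1+e₀)·log₁₀(σ'_f/σ'_0) = 0.061×6.6/2.11×log₁₀(217.4/141)
    = 0.19081 × 0.18804 = 0.03588 m

S_c ≈ 35.9 mm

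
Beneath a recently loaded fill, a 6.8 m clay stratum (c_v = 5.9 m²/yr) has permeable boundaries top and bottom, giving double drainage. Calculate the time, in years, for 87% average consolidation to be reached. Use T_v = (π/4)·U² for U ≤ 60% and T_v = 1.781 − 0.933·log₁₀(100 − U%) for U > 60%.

Drainage path length: H_d = H/2 = 3.4 m (double drainage).
U > 60%: T_v = 1.781 − 0.933·log₁₀(100 − 87) = 0.74169.
t = T_v·H_d²/c_v = 0.74169×3.4²/5.9 = 1.453 years.

t ≈ 1.45 years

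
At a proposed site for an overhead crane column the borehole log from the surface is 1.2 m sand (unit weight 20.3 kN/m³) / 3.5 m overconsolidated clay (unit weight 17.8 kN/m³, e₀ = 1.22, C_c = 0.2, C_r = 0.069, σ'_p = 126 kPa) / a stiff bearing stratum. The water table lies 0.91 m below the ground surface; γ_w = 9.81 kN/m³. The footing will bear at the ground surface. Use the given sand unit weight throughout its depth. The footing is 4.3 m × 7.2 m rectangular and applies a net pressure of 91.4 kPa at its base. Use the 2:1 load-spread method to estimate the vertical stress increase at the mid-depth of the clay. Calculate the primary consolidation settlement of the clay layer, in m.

S_c ≈ 0.0347 m

Mid-depth of clay below the ground surface: z = 1.2 + 3.5/2 = 2.95 m.
Total vertical stress at mid-clay: σ_v = 20.3×1.2 + 17.8×1.75 = 55.51 kPa.
Pore pressure: u = 9.81×(2.95 − 0.91) = 20.012 kPa.
Initial effective stress: σ'_0 = σ_v − u = 55.51 − 20.012 = 35.498 kPa.
Stress increase at mid-clay by the 2:1 spreading method:
Δσ = qBL/((B+z)(L+z)) = 91.4×4.3×7.2/((4.3+2.95)(7.2+2.95)) = 38.454 kPa
Final effective stress: σ'_f = 35.498 + 38.454 = 73.952 kPa.
σ'_f = 73.952 ≤ σ'_p = 126 kPa, so the clay remains overconsolidated and only the recompression index applies:
S_c = C_r·H/(1+e₀)·log₁₀(σ'_f/σ'_0) = 0.069×3.5/2.22×log₁₀(73.952/35.498)
    = 0.10879 × 0.31875 = 0.03468 m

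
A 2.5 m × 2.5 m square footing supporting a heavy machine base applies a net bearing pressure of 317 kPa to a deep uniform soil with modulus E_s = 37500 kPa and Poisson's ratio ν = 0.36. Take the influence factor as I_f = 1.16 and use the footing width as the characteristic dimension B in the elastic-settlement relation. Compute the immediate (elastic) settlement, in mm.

S_e ≈ 21.3 mm

Immediate (elastic) settlement: S_e = q·B·(1−ν²)/E_s · I_f.
S_e = 317 × 2.5 × (1 − 0.36²) / 37500 × 1.16
    = 317 × 2.5 × 0.8704 / 37500 × 1.16
    = 0.02134 m = 21.34 mm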